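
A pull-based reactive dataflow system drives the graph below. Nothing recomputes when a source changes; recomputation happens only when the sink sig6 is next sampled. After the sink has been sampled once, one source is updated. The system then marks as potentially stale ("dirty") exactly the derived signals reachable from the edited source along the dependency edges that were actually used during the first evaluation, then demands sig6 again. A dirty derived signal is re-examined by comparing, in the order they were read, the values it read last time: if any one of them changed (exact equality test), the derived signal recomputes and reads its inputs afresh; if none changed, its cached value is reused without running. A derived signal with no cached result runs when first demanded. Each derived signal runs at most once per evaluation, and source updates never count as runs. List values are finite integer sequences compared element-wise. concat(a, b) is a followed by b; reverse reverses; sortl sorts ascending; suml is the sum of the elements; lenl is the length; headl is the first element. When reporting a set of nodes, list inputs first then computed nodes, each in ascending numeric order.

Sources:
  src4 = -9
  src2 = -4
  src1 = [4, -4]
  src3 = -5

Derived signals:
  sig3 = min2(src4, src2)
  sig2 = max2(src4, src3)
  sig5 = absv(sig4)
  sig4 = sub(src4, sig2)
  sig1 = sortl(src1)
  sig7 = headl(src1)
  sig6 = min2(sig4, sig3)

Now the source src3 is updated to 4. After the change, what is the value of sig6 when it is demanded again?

First evaluation (everything demanded from the output):
  sig2 = max2(-9, -5) = -5
  sig3 = min2(-9, -4) = -9
  sig4 = sub(-9, -5) = -4
  sig6 = min2(-4, -9) = -9

Propagation after the edit:
  sig2: runs — src3 -5->4; result 4.
  sig4: runs — sig2 -5->4; result -13.
  sig6: runs — sig4 -4->-13; result -13.

New value of sig6: -13.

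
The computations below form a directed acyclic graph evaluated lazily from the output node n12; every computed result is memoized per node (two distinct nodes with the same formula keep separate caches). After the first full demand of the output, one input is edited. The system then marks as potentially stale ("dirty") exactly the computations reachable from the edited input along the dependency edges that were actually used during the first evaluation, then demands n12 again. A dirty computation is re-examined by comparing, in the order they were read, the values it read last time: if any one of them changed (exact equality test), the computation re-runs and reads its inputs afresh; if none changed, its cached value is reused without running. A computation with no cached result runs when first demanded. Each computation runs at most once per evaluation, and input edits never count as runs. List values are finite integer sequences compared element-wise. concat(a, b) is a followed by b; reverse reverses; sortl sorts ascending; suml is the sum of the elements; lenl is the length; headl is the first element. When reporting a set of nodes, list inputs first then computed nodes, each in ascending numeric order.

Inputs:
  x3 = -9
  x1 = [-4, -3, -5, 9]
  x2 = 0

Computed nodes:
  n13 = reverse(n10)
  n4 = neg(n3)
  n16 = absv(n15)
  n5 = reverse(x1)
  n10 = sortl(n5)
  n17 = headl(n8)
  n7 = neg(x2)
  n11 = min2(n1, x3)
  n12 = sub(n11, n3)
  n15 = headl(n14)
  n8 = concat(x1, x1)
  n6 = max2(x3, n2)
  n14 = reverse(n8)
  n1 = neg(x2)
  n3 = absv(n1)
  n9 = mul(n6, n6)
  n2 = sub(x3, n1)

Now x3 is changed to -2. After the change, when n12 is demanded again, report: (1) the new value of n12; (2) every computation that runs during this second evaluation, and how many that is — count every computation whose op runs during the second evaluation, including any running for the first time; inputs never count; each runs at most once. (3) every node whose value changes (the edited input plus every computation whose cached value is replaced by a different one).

Demanding n12 again yields -2.
2 computations run: n11, n12.
The nodes whose values change: x3, n11, n12.

First demand of the output computes:
  n1 = neg(0) = 0
  n3 = absv(0) = 0
  n11 = min2(0, -9) = -9
  n12 = sub(-9, 0) = -9

After the edit, cleaning proceeds:
  n11: a read changed (x3 -9->-2) — executes, giving -2.
  n12: a read changed (n11 -9->-2) — executes, giving -2.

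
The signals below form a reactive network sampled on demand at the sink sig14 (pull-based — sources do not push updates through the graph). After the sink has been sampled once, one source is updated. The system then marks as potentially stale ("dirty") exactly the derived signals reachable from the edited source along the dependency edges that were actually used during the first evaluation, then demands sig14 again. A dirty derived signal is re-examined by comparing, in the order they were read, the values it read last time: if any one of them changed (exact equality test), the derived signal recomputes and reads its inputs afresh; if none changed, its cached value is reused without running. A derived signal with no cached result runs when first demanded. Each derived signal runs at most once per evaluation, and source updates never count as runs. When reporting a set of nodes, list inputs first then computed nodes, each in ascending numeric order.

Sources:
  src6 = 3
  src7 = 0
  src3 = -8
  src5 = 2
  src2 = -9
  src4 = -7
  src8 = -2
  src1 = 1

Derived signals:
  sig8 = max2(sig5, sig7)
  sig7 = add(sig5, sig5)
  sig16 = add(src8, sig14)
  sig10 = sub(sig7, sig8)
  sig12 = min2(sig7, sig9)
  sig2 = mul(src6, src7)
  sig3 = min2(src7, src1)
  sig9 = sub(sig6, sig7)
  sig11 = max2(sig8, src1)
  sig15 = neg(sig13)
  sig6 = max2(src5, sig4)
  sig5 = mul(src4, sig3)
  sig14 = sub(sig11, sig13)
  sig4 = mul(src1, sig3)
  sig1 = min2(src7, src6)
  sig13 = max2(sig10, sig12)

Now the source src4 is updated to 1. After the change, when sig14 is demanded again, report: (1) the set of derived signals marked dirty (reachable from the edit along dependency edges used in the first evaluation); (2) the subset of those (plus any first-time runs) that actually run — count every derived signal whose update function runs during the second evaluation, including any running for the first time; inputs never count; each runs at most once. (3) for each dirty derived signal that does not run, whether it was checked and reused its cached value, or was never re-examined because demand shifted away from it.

Dirty set: sig5, sig7, sig8, sig9, sig10, sig11, sig12, sig13, sig14.
Run set: sig5 (1 run).
Re-examined without running (cache reused): sig7, sig8, sig9, sig10, sig11, sig12, sig13, sig14.
The important point: sig5 recomputes to an identical value, and the output ends up unchanged.

Initial pass — values computed on the first demand:
  sig3 = min2(0, 1) = 0
  sig4 = mul(1, 0) = 0
  sig5 = mul(-7, 0) = 0
  sig6 = max2(2, 0) = 2
  sig7 = add(0, 0) = 0
  sig8 = max2(0, 0) = 0
  sig9 = sub(2, 0) = 2
  sig10 = sub(0, 0) = 0
  sig11 = max2(0, 1) = 1
  sig12 = min2(0, 2) = 0
  sig13 = max2(0, 0) = 0
  sig14 = sub(1, 0) = 1

Second demand — change propagation:
  sig5: re-runs because src4 -7->1; new result 0 (unchanged).
  sig7: re-examined; everything it read last time is the same (sig5 unchanged, sig5 unchanged) — cache 0 kept, no run.
  sig8: re-examined; everything it read last time is the same (sig5 unchanged, sig7 unchanged) — cache 0 kept, no run.
  sig9: re-examined; everything it read last time is the same (sig6 unchanged, sig7 unchanged) — cache 2 kept, no run.
  sig10: re-examined; everything it read last time is the same (sig7 unchanged, sig8 unchanged) — cache 0 kept, no run.
  sig11: re-examined; everything it read last time is the same (sig8 unchanged, src1 unchanged) — cache 1 kept, no run.
  sig12: re-examined; everything it read last time is the same (sig7 unchanged, sig9 unchanged) — cache 0 kept, no run.
  sig13: re-examined; everything it read last time is the same (sig10 unchanged, sig12 unchanged) — cache 0 kept, no run.
  sig14: re-examined; everything it read last time is the same (sig11 unchanged, sig13 unchanged) — cache 1 kept, no run.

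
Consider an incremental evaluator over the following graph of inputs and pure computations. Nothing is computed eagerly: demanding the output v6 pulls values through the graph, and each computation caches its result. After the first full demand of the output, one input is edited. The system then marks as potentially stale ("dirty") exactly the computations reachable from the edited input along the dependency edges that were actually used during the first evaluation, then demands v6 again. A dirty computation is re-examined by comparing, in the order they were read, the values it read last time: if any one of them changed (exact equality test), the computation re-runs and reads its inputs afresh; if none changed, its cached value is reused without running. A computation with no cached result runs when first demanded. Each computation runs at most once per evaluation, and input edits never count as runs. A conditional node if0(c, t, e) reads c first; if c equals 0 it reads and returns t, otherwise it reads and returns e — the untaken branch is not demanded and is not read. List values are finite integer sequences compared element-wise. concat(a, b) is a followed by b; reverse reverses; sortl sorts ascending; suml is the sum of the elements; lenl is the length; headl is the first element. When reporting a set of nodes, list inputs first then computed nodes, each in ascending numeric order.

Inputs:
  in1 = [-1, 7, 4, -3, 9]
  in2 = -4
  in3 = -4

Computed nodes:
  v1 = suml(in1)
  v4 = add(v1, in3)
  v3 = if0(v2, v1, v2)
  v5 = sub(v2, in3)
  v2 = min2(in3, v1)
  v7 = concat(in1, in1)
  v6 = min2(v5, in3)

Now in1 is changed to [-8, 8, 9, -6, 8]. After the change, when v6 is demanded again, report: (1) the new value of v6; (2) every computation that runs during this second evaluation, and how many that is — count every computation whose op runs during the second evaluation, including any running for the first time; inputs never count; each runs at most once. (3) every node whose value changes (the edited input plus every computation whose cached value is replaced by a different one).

Initial pass — values computed on the first demand:
  v1 = suml([-1, 7, 4, -3, 9]) = 16
  v2 = min2(-4, 16) = -4
  v5 = sub(-4, -4) = 0
  v6 = min2(0, -4) = -4

Second demand — change propagation:
  v1: re-runs because in1 [-1, 7, 4, -3, 9]->[-8, 8, 9, -6, 8]; new result 11.
  v2: re-runs because v1 16->11; new result -4 (unchanged).
  v5: re-examined; everything it read last time is the same (v2 unchanged, in3 unchanged) — cache 0 kept, no run.
  v6: re-examined; everything it read last time is the same (v5 unchanged, in3 unchanged) — cache -4 kept, no run.

The important point: v2 recomputes to an identical value, and the output ends up unchanged.

v6 now evaluates to -4.
Run set: v1, v2 (2 run).
Changed values: in1, v1.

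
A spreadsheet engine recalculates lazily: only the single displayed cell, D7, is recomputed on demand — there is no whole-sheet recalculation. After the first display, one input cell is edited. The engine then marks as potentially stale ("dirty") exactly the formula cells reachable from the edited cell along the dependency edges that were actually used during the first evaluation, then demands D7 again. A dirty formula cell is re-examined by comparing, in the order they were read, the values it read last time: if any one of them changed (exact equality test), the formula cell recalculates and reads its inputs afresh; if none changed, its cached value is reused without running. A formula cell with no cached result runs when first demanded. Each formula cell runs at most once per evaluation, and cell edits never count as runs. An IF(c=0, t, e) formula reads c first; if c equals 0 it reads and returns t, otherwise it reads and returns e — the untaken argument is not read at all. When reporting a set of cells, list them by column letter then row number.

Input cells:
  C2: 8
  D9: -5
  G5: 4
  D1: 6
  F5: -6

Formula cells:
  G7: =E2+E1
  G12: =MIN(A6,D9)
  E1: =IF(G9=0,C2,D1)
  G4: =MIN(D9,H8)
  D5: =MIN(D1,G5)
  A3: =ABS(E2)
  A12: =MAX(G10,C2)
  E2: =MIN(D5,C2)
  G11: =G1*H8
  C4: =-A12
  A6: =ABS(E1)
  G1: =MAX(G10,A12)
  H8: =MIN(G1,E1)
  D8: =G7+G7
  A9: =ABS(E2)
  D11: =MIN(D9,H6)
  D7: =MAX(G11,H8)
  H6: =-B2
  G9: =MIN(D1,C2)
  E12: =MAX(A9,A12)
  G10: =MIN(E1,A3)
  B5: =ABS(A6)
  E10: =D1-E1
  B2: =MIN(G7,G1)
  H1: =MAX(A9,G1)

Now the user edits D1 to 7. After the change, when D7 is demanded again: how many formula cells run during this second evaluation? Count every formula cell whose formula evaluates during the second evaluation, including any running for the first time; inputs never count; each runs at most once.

First evaluation (everything demanded from the output):
  D5 = MIN(6, 4) = 4
  E2 = MIN(4, 8) = 4
  A3 = ABS(4) = 4
  G9 = MIN(6, 8) = 6
  E1 = IF(G9=0: G9=6 -> else branch D1) = 6
  G10 = MIN(6, 4) = 4
  A12 = MAX(4, 8) = 8
  G1 = MAX(4, 8) = 8
  H8 = MIN(8, 6) = 6
  G11 = 8 * 6 = 48
  D7 = MAX(48, 6) = 48

Propagation after the edit:
  D5: runs — D1 6->7; result 4 (same value as before).
  E2: checked — values it read are unchanged (D5 unchanged, C2 unchanged); reused cached 4 without running.
  A3: checked — values it read are unchanged (E2 unchanged); reused cached 4 without running.
  G9: runs — D1 6->7; result 7.
  E1: runs — G9 6->7; D1 6->7; result 7.
  G10: runs — E1 6->7; result 4 (same value as before).
  A12: checked — values it read are unchanged (G10 unchanged, C2 unchanged); reused cached 8 without running.
  G1: checked — values it read are unchanged (G10 unchanged, A12 unchanged); reused cached 8 without running.
  H8: runs — E1 6->7; result 7.
  G11: runs — H8 6->7; result 56.
  D7: runs — G11 48->56; H8 6->7; result 56.

Key observation: the cutoff stops propagation at E2 — its inputs' values are unchanged, so it reuses its cache.

Formula cells that run: D5, D7, E1, G9, G10, G11, H8 — 7 in total.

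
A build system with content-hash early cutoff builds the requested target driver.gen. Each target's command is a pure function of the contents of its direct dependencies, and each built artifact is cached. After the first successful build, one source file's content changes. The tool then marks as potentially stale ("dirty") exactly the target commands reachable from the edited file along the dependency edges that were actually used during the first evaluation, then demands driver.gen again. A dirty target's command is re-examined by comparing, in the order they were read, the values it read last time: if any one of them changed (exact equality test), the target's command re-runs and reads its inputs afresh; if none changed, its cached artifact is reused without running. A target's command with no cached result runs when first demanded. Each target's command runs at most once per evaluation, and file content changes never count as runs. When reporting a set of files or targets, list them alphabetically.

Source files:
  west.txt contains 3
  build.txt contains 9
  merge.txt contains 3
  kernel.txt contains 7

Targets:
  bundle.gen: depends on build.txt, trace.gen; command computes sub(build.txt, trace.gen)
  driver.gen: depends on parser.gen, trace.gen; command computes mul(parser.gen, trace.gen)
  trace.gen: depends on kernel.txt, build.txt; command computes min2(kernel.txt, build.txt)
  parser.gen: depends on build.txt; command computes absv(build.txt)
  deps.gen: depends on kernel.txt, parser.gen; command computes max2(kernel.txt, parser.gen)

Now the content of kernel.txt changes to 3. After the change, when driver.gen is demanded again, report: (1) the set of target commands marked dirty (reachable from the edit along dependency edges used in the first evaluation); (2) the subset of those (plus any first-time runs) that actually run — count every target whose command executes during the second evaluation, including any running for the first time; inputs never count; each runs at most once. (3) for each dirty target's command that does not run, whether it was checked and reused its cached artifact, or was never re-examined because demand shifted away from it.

First evaluation (everything demanded from the output):
  parser.gen = absv(9) = 9
  trace.gen = min2(7, 9) = 7
  driver.gen = mul(9, 7) = 63

Propagation after the edit:
  trace.gen: runs — kernel.txt 7->3; result 3.
  driver.gen: runs — trace.gen 7->3; result 27.

Marked dirty: driver.gen, trace.gen.
Target commands that run: driver.gen, trace.gen — 2 in total.
Every dirty target's command ran.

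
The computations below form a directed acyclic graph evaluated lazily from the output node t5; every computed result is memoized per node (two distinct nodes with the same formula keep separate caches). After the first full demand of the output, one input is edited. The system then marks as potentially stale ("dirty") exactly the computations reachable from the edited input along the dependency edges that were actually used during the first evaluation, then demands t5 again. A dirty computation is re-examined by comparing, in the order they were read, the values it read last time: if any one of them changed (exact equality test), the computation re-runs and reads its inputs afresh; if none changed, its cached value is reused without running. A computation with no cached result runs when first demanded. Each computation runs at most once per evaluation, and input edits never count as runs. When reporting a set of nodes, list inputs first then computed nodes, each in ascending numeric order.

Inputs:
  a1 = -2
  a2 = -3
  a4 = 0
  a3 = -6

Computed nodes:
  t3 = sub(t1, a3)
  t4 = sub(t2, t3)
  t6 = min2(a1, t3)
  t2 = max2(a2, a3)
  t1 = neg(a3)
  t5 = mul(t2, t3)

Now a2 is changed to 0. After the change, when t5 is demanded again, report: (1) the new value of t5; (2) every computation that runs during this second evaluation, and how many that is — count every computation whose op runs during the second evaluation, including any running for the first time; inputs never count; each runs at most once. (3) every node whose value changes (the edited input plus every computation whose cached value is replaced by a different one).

First demand of the output computes:
  t1 = neg(-6) = 6
  t2 = max2(-3, -6) = -3
  t3 = sub(6, -6) = 12
  t5 = mul(-3, 12) = -36

After the edit, cleaning proceeds:
  t2: a read changed (a2 -3->0) — executes, giving 0.
  t5: a read changed (t2 -3->0) — executes, giving 0.

Demanding t5 again yields 0.
2 computations run: t2, t5.
The nodes whose values change: a2, t2, t5.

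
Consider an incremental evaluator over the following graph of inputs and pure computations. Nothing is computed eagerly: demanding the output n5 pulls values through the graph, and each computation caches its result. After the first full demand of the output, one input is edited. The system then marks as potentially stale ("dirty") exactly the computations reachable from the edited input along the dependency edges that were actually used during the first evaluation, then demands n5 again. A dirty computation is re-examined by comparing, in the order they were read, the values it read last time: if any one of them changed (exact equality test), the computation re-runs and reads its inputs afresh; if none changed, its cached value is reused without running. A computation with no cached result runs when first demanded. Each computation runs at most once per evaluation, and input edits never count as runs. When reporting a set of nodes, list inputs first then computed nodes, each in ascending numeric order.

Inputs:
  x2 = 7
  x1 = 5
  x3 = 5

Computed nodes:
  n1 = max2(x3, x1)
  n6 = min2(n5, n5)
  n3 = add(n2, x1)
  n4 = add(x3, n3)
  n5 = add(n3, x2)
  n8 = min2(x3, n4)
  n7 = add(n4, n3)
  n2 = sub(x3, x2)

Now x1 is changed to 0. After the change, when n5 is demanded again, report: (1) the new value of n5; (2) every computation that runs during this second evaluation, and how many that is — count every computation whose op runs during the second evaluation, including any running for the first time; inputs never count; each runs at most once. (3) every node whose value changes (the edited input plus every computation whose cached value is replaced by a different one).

Initial pass — values computed on the first demand:
  n2 = sub(5, 7) = -2
  n3 = add(-2, 5) = 3
  n5 = add(3, 7) = 10

Second demand — change propagation:
  n3: re-runs because x1 5->0; new result -2.
  n5: re-runs because n3 3->-2; new result 5.

n5 now evaluates to 5.
Run set: n3, n5 (2 run).
Changed values: x1, n3, n5.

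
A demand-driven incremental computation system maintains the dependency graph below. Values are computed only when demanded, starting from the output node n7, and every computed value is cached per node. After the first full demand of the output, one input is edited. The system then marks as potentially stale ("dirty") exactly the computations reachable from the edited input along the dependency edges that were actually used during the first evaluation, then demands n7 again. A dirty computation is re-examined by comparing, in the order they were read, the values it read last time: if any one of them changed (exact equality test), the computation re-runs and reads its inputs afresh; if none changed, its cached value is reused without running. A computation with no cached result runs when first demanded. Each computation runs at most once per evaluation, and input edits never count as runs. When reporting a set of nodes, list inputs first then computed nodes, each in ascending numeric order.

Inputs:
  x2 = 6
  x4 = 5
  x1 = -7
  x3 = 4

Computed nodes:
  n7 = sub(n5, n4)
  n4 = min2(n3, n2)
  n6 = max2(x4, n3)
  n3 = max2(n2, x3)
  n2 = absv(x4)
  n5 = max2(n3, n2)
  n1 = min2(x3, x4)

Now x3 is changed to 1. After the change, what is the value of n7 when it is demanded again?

First evaluation (everything demanded from the output):
  n2 = absv(5) = 5
  n3 = max2(5, 4) = 5
  n4 = min2(5, 5) = 5
  n5 = max2(5, 5) = 5
  n7 = sub(5, 5) = 0

Propagation after the edit:
  n3: runs — x3 4->1; result 5 (same value as before).
  n4: checked — values it read are unchanged (n3 unchanged, n2 unchanged); reused cached 5 without running.
  n5: checked — values it read are unchanged (n3 unchanged, n2 unchanged); reused cached 5 without running.
  n7: checked — values it read are unchanged (n5 unchanged, n4 unchanged); reused cached 0 without running.

Key observation: the change is absorbed at n3 — it re-runs but produces the same value, and the output's value is unchanged.

New value of n7: 0.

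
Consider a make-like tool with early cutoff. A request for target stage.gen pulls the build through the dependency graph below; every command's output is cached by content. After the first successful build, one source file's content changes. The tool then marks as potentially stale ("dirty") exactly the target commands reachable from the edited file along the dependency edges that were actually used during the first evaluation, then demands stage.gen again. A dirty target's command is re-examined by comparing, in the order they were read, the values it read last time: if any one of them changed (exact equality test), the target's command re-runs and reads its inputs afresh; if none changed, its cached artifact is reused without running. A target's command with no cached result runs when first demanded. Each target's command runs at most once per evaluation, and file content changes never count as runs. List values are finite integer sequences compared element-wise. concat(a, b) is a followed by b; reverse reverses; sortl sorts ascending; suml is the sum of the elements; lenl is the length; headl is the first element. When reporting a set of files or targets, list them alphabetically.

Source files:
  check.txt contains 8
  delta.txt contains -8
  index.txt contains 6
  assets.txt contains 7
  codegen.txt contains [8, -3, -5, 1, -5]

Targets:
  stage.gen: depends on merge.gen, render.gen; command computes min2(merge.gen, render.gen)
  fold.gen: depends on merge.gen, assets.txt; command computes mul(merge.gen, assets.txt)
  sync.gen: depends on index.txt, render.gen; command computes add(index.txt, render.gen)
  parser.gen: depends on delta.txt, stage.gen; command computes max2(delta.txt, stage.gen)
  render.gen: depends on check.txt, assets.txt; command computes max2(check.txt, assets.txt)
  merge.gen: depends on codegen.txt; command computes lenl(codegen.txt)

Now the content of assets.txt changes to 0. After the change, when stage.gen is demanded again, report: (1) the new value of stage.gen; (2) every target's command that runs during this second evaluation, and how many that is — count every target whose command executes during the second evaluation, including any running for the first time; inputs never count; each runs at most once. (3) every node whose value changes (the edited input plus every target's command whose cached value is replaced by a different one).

First demand of the output computes:
  merge.gen = lenl([8, -3, -5, 1, -5]) = 5
  render.gen = max2(8, 7) = 8
  stage.gen = min2(5, 8) = 5

After the edit, cleaning proceeds:
  render.gen: a read changed (assets.txt 7->0) — executes, giving 8 — identical to its old value.
  stage.gen: dirty, but its reads are unchanged (merge.gen unchanged, render.gen unchanged); cached 5 stands.

Note the absorption at render.gen: it re-runs yet its value is the same, leaving the output's value untouched.

Demanding stage.gen again yields 5.
1 target commands run: render.gen.
The nodes whose values change: assets.txt.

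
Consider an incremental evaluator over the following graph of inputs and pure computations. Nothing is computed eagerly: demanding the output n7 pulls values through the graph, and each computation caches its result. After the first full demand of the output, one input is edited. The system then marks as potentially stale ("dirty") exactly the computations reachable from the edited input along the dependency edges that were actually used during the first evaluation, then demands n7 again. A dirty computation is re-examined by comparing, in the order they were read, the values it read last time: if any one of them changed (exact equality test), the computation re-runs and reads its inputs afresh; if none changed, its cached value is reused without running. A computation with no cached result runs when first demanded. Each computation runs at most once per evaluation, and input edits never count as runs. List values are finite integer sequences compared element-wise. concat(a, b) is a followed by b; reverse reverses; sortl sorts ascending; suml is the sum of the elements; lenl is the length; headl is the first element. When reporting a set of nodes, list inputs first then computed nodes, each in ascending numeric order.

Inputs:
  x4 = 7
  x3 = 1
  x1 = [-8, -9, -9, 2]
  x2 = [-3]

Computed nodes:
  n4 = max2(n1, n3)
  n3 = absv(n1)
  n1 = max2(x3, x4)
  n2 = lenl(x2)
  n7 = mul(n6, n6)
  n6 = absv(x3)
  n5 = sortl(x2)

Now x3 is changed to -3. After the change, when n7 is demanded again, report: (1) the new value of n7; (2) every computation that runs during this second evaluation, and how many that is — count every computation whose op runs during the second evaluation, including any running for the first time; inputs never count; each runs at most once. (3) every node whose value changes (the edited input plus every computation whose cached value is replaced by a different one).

n7 now evaluates to 9.
Run set: n6, n7 (2 run).
Changed values: x3, n6, n7.

Initial pass — values computed on the first demand:
  n6 = absv(1) = 1
  n7 = mul(1, 1) = 1

Second demand — change propagation:
  n6: re-runs because x3 1->-3; new result 3.
  n7: re-runs because n6 1->3; n6 1->3; new result 9.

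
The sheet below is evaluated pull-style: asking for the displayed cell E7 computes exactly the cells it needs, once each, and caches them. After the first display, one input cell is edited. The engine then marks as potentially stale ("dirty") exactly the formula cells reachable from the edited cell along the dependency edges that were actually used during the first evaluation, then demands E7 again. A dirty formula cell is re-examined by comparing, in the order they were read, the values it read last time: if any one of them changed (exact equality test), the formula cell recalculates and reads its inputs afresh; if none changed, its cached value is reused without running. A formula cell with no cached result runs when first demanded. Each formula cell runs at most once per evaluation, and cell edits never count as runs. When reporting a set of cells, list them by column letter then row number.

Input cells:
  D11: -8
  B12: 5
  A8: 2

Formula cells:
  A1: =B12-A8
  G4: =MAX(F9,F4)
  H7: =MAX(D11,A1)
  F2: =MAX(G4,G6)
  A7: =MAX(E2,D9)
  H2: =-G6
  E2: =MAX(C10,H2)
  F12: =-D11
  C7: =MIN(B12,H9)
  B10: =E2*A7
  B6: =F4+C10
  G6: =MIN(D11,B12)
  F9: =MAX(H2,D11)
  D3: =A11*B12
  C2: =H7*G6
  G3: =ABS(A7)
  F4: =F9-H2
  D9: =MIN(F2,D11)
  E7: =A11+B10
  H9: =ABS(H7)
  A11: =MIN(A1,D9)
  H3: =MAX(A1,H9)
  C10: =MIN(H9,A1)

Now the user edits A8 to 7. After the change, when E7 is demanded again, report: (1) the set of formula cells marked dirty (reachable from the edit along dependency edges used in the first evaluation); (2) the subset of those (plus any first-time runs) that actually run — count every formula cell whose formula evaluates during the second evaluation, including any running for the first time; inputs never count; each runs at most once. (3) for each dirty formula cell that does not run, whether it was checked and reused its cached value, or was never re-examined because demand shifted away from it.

The edit dirties: A1, A7, A11, B10, C10, E2, E7, H7, H9.
6 formula cells run: A1, A11, C10, E2, H7, H9.
Cache hits after checking: A7, B10, E7.
Note where the cutoff bites: A7 is checked, finds nothing changed, and keeps its cache.

First demand of the output computes:
  A1 = 5 - 2 = 3
  G6 = MIN(-8, 5) = -8
  H2 = -(-8) = 8
  F9 = MAX(8, -8) = 8
  F4 = 8 - 8 = 0
  G4 = MAX(8, 0) = 8
  F2 = MAX(8, -8) = 8
  D9 = MIN(8, -8) = -8
  A11 = MIN(3, -8) = -8
  H7 = MAX(-8, 3) = 3
  H9 = ABS(3) = 3
  C10 = MIN(3, 3) = 3
  E2 = MAX(3, 8) = 8
  A7 = MAX(8, -8) = 8
  B10 = 8 * 8 = 64
  E7 = -8 + 64 = 56

After the edit, cleaning proceeds:
  A1: a read changed (A8 2->7) — executes, giving -2.
  A11: a read changed (A1 3->-2) — executes, giving -8 — identical to its old value.
  H7: a read changed (A1 3->-2) — executes, giving -2.
  H9: a read changed (H7 3->-2) — executes, giving 2.
  C10: a read changed (H9 3->2; A1 3->-2) — executes, giving -2.
  E2: a read changed (C10 3->-2) — executes, giving 8 — identical to its old value.
  A7: dirty, but its reads are unchanged (E2 unchanged, D9 unchanged); cached 8 stands.
  B10: dirty, but its reads are unchanged (E2 unchanged, A7 unchanged); cached 64 stands.
  E7: dirty, but its reads are unchanged (A11 unchanged, B10 unchanged); cached 56 stands.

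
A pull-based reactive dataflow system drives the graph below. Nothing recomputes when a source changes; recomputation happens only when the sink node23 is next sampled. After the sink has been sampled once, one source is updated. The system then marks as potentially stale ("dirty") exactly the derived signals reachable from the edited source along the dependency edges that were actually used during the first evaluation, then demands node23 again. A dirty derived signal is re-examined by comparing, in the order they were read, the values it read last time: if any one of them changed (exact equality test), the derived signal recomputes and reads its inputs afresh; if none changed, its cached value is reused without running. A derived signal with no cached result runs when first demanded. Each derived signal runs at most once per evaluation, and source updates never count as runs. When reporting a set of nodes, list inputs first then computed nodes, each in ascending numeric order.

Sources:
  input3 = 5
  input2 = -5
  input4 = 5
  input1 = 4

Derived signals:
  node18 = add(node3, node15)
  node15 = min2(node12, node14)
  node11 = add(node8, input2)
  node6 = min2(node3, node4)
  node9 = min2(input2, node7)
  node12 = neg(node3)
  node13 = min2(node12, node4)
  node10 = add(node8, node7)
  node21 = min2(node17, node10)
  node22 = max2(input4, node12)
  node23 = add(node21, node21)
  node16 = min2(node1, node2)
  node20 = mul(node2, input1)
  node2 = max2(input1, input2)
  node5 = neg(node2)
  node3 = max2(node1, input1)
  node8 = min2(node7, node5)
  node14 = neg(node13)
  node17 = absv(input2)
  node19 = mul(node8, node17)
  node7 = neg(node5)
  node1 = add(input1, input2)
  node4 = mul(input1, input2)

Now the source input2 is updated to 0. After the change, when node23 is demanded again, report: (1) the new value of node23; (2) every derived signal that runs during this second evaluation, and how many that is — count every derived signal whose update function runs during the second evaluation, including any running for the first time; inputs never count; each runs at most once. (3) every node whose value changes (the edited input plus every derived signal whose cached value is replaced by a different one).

New value of node23: 0.
Derived signals that run: node2, node17, node21 — 3 in total.
Values that change: input2, node17.
Key observation: the cutoff stops propagation at node5 — its inputs' values are unchanged, so it reuses its cache.

First evaluation (everything demanded from the output):
  node2 = max2(4, -5) = 4
  node5 = neg(4) = -4
  node7 = neg(-4) = 4
  node8 = min2(4, -4) = -4
  node10 = add(-4, 4) = 0
  node17 = absv(-5) = 5
  node21 = min2(5, 0) = 0
  node23 = add(0, 0) = 0

Propagation after the edit:
  node2: runs — input2 -5->0; result 4 (same value as before).
  node5: checked — values it read are unchanged (node2 unchanged); reused cached -4 without running.
  node7: checked — values it read are unchanged (node5 unchanged); reused cached 4 without running.
  node8: checked — values it read are unchanged (node7 unchanged, node5 unchanged); reused cached -4 without running.
  node10: checked — values it read are unchanged (node8 unchanged, node7 unchanged); reused cached 0 without running.
  node17: runs — input2 -5->0; result 0.
  node21: runs — node17 5->0; result 0 (same value as before).
  node23: checked — values it read are unchanged (node21 unchanged, node21 unchanged); reused cached 0 without running.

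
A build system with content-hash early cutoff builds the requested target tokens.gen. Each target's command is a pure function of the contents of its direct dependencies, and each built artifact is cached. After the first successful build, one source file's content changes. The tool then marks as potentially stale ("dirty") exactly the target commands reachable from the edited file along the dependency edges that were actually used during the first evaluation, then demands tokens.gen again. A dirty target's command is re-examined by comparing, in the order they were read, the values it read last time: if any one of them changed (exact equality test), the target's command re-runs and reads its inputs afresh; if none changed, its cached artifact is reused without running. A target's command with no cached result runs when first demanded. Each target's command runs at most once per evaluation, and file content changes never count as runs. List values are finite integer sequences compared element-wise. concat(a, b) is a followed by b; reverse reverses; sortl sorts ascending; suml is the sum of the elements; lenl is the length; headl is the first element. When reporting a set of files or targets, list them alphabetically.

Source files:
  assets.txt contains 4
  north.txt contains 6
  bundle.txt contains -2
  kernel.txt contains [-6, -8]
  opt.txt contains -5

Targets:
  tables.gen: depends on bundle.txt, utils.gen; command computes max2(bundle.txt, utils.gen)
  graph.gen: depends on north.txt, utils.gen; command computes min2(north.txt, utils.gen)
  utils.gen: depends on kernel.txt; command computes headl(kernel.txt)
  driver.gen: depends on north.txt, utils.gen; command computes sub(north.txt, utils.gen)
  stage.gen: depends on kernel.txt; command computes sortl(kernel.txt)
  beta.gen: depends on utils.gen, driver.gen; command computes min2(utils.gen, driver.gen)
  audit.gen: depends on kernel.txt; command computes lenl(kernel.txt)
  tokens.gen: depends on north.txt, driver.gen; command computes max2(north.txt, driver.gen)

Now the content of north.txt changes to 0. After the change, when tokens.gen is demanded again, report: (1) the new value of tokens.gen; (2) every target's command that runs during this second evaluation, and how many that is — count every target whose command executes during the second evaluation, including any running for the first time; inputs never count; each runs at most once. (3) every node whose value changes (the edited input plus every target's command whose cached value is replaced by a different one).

New value of tokens.gen: 6.
Target commands that run: driver.gen, tokens.gen — 2 in total.
Values that change: driver.gen, north.txt, tokens.gen.

First evaluation (everything demanded from the output):
  utils.gen = headl([-6, -8]) = -6
  driver.gen = sub(6, -6) = 12
  tokens.gen = max2(6, 12) = 12

Propagation after the edit:
  driver.gen: runs — north.txt 6->0; result 6.
  tokens.gen: runs — north.txt 6->0; driver.gen 12->6; result 6.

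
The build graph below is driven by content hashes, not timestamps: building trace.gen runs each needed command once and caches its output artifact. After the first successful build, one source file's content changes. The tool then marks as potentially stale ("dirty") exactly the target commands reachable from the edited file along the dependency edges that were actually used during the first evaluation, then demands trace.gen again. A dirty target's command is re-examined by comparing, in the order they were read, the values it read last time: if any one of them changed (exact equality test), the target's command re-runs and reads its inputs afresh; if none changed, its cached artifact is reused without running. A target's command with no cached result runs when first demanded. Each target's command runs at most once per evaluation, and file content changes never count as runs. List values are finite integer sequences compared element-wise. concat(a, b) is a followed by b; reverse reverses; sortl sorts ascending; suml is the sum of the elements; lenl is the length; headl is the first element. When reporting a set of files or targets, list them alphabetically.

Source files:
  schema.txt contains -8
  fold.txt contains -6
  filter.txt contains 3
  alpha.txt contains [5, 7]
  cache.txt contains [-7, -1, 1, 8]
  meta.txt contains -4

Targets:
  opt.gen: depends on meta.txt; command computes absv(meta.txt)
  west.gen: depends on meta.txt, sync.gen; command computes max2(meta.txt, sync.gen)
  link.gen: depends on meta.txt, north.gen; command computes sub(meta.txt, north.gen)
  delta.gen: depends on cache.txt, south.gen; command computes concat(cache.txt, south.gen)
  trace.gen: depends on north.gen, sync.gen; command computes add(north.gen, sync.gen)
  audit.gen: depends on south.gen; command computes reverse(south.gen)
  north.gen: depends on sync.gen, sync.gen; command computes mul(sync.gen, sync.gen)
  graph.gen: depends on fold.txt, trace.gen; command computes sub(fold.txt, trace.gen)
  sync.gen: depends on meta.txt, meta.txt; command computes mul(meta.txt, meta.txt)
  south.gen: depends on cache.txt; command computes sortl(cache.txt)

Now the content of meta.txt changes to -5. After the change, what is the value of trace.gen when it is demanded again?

Initial pass — values computed on the first demand:
  sync.gen = mul(-4, -4) = 16
  north.gen = mul(16, 16) = 256
  trace.gen = add(256, 16) = 272

Second demand — change propagation:
  sync.gen: re-runs because meta.txt -4->-5; meta.txt -4->-5; new result 25.
  north.gen: re-runs because sync.gen 16->25; sync.gen 16->25; new result 625.
  trace.gen: re-runs because north.gen 256->625; sync.gen 16->25; new result 650.

trace.gen now evaluates to 650.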